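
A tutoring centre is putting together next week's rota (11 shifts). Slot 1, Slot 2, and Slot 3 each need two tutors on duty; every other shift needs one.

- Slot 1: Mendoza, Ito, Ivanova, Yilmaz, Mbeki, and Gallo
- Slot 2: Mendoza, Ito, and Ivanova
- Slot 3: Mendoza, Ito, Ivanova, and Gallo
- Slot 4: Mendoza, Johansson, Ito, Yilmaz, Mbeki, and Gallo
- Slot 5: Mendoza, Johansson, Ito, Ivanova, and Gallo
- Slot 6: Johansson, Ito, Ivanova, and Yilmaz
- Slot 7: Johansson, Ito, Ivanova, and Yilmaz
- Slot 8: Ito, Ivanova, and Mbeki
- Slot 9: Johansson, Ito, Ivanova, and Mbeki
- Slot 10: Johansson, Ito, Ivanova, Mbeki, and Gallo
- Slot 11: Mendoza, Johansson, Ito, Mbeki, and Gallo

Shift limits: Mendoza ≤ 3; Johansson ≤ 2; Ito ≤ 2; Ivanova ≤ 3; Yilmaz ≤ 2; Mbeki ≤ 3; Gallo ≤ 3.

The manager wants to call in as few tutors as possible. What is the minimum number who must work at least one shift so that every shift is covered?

5

14 slots to fill and no one can take more than 3, so at least ⌈14/3⌉ = 5 tutors are needed.
Mendoza, Johansson, Ivanova, Mbeki, and Gallo alone can cover everything: Slot 1→Mbeki+Gallo, Slot 2→Mendoza+Ivanova, Slot 3→Mendoza+Ivanova, Slot 4→Mendoza, Slot 5→Gallo, Slot 6→Johansson, Slot 7→Johansson, Slot 8→Ivanova, Slot 9→Mbeki, Slot 10→Mbeki, Slot 11→Gallo.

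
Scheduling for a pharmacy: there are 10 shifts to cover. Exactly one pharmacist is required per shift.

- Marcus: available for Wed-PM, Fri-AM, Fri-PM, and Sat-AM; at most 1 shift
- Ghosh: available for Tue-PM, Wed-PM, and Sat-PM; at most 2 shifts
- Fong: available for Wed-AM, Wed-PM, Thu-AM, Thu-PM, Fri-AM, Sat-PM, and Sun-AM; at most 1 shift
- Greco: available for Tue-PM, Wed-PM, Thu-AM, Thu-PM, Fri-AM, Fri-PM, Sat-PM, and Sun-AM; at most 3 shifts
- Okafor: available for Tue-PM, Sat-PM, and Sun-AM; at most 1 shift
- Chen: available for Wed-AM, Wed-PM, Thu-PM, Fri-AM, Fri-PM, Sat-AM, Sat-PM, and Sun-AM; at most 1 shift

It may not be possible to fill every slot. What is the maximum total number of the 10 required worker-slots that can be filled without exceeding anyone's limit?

Total capacity across all pharmacists is 1+2+1+3+1+1 = 9, and 10 slots are needed, so at most 9 can be filled.
An assignment achieving 9: Tue-PM→Ghosh, Wed-AM→Fong, Wed-PM→Ghosh, Thu-AM→Greco, Thu-PM→Greco, Fri-AM→Chen, Fri-PM→Greco, Sat-AM→Marcus, Sun-AM→Okafor.
Loads: Marcus 1/1, Ghosh 2/2, Fong 1/1, Greco 3/3, Okafor 1/1, Chen 1/1.

9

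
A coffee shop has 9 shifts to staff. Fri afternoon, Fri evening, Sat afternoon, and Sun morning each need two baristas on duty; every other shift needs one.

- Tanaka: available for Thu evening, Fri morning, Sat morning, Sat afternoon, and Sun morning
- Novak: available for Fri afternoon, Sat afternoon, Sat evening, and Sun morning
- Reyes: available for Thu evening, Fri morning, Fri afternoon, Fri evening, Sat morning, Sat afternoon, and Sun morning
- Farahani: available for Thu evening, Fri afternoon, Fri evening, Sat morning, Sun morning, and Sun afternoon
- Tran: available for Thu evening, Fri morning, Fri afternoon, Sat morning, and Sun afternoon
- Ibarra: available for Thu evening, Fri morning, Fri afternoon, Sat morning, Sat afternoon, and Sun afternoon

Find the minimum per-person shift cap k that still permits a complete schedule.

With 6 baristas and 13 worker-slots to fill, someone must work at least ⌈13/6⌉ = 3 shifts, so k ≥ 3.
k = 3 works: Thu evening→Tanaka, Fri morning→Tanaka, Fri afternoon→Farahani+Tran, Fri evening→Reyes+Farahani, Sat morning→Tanaka, Sat afternoon→Novak+Reyes, Sat evening→Novak, Sun morning→Novak+Reyes, Sun afternoon→Farahani.
Loads: Tanaka 3, Novak 3, Reyes 3, Farahani 3, Tran 1, Ibarra 0 — all ≤ 3.

3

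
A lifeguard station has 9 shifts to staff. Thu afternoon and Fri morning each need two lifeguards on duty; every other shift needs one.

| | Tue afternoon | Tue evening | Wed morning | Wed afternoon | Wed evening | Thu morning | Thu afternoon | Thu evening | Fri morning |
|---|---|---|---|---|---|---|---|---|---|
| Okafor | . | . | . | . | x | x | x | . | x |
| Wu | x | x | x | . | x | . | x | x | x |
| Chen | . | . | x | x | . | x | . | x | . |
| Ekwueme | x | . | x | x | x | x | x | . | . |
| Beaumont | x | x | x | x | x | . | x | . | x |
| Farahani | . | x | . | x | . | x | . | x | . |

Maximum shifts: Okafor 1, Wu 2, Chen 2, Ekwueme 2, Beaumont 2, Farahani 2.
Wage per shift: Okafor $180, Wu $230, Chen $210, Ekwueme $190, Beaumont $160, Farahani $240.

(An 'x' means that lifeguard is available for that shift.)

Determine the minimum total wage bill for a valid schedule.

$2240

Picking the cheapest available lifeguard for each shift independently would cost $1870, but that ignores the shift limits.
An optimal schedule: Tue afternoon→Wu, Tue evening→Wu, Wed morning→Chen, Wed afternoon→Farahani, Wed evening→Ekwueme, Thu morning→Farahani, Thu afternoon→Ekwueme+Beaumont, Thu evening→Chen, Fri morning→Okafor+Beaumont.
Total: 230 + 230 + 210 + 240 + 190 + 240 + 190 + 160 + 210 + 180 + 160 = $2240.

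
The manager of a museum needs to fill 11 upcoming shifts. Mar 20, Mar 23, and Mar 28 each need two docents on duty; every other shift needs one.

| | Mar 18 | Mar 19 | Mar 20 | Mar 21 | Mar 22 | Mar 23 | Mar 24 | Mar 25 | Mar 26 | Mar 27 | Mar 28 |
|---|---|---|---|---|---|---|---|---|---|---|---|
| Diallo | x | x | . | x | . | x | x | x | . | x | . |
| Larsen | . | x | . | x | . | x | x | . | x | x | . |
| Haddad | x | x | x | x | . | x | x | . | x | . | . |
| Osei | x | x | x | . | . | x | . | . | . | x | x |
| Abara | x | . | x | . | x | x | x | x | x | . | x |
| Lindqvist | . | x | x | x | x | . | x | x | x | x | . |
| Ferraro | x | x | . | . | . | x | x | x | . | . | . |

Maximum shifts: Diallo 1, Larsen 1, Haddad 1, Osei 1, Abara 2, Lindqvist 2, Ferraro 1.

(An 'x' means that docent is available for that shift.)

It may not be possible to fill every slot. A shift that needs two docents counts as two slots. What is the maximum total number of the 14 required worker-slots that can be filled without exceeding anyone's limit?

9

Total capacity across all docents is 1+1+1+1+2+2+1 = 9, and 14 slots are needed, so at most 9 can be filled.
An assignment achieving 9: Mar 18→Ferraro, Mar 20→Haddad+Lindqvist, Mar 21→Diallo, Mar 22→Abara, Mar 25→Lindqvist, Mar 26→Larsen, Mar 28→Osei+Abara.
Loads: Diallo 1/1, Larsen 1/1, Haddad 1/1, Osei 1/1, Abara 2/2, Lindqvist 2/2, Ferraro 1/1.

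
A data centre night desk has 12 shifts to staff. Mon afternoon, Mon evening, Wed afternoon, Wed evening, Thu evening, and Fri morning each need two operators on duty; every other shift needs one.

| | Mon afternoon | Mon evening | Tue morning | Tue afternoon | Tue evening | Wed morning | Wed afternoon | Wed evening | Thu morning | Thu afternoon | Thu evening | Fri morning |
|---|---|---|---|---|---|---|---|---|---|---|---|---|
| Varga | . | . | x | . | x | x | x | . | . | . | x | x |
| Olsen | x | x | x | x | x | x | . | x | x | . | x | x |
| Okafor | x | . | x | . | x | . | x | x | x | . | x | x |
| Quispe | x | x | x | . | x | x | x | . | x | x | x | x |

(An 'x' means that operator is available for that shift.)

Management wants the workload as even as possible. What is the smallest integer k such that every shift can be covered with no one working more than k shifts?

With 4 operators and 18 worker-slots to fill, someone must work at least ⌈18/4⌉ = 5 shifts, so k ≥ 5.
k = 5 works: Mon afternoon→Olsen+Okafor, Mon evening→Olsen+Quispe, Tue morning→Varga, Tue afternoon→Olsen, Tue evening→Varga, Wed morning→Varga, Wed afternoon→Varga+Okafor, Wed evening→Olsen+Okafor, Thu morning→Olsen, Thu afternoon→Quispe, Thu evening→Varga+Okafor, Fri morning→Okafor+Quispe.
Loads: Varga 5, Olsen 5, Okafor 5, Quispe 3 — all ≤ 5.

5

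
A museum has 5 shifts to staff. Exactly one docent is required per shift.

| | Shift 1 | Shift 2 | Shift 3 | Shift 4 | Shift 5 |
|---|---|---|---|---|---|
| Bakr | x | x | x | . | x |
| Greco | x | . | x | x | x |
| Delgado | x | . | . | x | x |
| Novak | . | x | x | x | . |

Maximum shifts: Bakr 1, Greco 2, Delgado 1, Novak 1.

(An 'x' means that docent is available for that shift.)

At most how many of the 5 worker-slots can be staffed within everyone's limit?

5

Total capacity across all docents is 1+2+1+1 = 5, and 5 slots are needed, so at most 5 can be filled.
An assignment achieving 5: Shift 1→Greco, Shift 2→Bakr, Shift 3→Greco, Shift 4→Novak, Shift 5→Delgado.
Loads: Bakr 1/1, Greco 2/2, Delgado 1/1, Novak 1/1.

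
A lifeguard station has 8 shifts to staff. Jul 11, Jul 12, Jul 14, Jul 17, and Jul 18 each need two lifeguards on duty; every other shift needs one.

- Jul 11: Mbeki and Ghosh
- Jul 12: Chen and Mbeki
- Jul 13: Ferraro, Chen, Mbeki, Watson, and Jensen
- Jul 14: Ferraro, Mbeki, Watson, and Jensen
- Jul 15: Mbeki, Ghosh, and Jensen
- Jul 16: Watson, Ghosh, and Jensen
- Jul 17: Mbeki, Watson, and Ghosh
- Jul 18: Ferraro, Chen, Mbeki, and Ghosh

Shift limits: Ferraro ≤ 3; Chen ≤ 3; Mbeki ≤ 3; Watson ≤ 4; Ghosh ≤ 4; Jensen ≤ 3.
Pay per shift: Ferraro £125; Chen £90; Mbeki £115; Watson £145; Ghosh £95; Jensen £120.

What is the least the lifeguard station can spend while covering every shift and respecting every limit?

Jul 11 can only be covered by Mbeki and Ghosh, so that assignment is forced.
Jul 12 can only be covered by Chen and Mbeki, so that assignment is forced.
Picking the cheapest available lifeguard for each shift independently would cost £1325, but that ignores the shift limits.
An optimal schedule: Jul 11→Ghosh+Mbeki, Jul 12→Chen+Mbeki, Jul 13→Chen, Jul 14→Jensen+Ferraro, Jul 15→Ghosh, Jul 16→Jensen, Jul 17→Ghosh+Mbeki, Jul 18→Chen+Ghosh.
Total: 95 + 115 + 90 + 115 + 90 + 120 + 125 + 95 + 120 + 95 + 115 + 90 + 95 = £1360.

£1360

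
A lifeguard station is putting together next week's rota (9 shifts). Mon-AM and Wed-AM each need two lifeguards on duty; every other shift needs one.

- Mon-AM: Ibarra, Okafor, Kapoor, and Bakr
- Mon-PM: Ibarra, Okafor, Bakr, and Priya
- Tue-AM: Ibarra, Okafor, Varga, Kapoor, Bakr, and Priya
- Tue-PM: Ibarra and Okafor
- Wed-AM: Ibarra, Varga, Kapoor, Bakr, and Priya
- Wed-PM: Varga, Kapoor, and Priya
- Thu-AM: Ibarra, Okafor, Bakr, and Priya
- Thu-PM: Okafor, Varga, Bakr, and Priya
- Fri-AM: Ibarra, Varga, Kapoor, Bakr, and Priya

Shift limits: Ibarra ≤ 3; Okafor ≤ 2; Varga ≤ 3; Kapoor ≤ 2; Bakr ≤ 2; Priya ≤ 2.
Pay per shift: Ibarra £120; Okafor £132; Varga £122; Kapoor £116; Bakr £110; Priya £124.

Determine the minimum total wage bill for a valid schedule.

£1302

Picking the cheapest available lifeguard for each shift independently would cost £1238, but that ignores the shift limits.
An optimal schedule: Mon-AM→Kapoor+Ibarra, Mon-PM→Bakr, Tue-AM→Varga, Tue-PM→Ibarra, Wed-AM→Varga+Priya, Wed-PM→Kapoor, Thu-AM→Bakr, Thu-PM→Varga, Fri-AM→Ibarra.
Total: 116 + 120 + 110 + 122 + 120 + 122 + 124 + 116 + 110 + 122 + 120 = £1302.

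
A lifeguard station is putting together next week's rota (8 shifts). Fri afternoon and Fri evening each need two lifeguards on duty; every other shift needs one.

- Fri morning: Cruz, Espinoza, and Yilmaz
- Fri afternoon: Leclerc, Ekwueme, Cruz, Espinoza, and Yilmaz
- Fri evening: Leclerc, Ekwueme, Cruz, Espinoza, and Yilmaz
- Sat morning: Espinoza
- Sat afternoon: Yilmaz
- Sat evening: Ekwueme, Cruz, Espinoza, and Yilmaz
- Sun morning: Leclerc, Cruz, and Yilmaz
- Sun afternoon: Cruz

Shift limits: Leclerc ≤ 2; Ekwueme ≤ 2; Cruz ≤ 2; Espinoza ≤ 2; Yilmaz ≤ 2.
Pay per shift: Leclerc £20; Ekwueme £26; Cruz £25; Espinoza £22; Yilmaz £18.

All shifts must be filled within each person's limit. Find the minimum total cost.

£222

Sat morning can only be covered by Espinoza, so that assignment is forced.
Sat afternoon can only be covered by Yilmaz, so that assignment is forced.
Sun afternoon can only be covered by Cruz, so that assignment is forced.
Picking the cheapest available lifeguard for each shift independently would cost £195, but that ignores the shift limits.
An optimal schedule: Fri morning→Cruz, Fri afternoon→Leclerc+Ekwueme, Fri evening→Espinoza+Yilmaz, Sat morning→Espinoza, Sat afternoon→Yilmaz, Sat evening→Ekwueme, Sun morning→Leclerc, Sun afternoon→Cruz.
Total: 25 + 20 + 26 + 22 + 18 + 22 + 18 + 26 + 20 + 25 = £222.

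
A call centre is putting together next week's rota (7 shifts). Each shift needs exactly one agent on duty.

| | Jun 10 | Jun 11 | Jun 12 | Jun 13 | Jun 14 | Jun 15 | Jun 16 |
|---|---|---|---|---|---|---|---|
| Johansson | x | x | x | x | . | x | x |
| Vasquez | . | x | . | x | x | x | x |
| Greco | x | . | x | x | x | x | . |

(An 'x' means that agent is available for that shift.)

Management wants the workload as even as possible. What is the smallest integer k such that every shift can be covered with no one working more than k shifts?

With 3 agents and 7 worker-slots to fill, someone must work at least ⌈7/3⌉ = 3 shifts, so k ≥ 3.
k = 3 works: Jun 10→Johansson, Jun 11→Johansson, Jun 12→Johansson, Jun 13→Vasquez, Jun 14→Vasquez, Jun 15→Greco, Jun 16→Vasquez.
Loads: Johansson 3, Vasquez 3, Greco 1 — all ≤ 3.

3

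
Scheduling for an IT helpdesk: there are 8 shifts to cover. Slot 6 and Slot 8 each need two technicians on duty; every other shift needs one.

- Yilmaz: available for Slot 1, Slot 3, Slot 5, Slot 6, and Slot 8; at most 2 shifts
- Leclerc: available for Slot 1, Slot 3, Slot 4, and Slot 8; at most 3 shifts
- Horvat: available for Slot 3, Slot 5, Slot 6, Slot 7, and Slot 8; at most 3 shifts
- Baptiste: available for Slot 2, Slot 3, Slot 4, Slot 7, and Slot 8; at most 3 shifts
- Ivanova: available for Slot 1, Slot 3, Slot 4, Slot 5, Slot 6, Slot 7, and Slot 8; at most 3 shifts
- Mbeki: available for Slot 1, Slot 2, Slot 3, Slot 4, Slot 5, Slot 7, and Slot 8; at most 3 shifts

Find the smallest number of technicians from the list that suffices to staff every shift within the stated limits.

10 slots to fill and no one can take more than 3, so at least ⌈10/3⌉ = 4 technicians are needed.
Yilmaz, Leclerc, Horvat, and Baptiste alone can cover everything: Slot 1→Yilmaz, Slot 2→Baptiste, Slot 3→Leclerc, Slot 4→Leclerc, Slot 5→Horvat, Slot 6→Yilmaz+Horvat, Slot 7→Horvat, Slot 8→Leclerc+Baptiste.

4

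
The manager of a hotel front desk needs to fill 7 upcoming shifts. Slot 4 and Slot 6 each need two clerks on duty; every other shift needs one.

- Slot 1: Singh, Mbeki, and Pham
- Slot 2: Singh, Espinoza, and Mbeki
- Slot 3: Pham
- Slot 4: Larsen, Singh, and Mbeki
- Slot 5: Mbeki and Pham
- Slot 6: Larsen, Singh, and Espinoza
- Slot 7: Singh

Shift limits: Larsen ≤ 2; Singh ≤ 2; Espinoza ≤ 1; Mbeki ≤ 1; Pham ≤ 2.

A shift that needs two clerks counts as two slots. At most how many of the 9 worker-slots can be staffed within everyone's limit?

Total capacity across all clerks is 2+2+1+1+2 = 8, and 9 slots are needed, so at most 8 can be filled.
An assignment achieving 8: Slot 1→Pham, Slot 2→Singh, Slot 3→Pham, Slot 4→Larsen, Slot 5→Mbeki, Slot 6→Larsen+Espinoza, Slot 7→Singh.
Loads: Larsen 2/2, Singh 2/2, Espinoza 1/1, Mbeki 1/1, Pham 2/2.

8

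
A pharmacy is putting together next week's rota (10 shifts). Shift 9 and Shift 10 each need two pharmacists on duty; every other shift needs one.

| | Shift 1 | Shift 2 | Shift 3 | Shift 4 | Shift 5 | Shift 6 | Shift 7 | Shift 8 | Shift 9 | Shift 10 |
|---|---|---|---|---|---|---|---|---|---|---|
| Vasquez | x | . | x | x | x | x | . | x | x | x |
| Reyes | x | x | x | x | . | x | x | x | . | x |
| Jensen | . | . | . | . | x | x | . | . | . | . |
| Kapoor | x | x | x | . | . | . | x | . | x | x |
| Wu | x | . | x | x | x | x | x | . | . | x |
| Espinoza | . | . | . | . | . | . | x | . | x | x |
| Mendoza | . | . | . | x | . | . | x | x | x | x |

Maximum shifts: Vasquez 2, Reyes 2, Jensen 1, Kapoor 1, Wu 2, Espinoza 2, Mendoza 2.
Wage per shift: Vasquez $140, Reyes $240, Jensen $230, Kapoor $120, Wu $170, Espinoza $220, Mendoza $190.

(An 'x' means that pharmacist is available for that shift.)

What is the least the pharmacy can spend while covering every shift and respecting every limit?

Picking the cheapest available pharmacist for each shift independently would cost $1560, but that ignores the shift limits.
An optimal schedule: Shift 1→Reyes, Shift 2→Reyes, Shift 3→Kapoor, Shift 4→Wu, Shift 5→Vasquez, Shift 6→Jensen, Shift 7→Wu, Shift 8→Vasquez, Shift 9→Espinoza+Mendoza, Shift 10→Espinoza+Mendoza.
Total: 240 + 240 + 120 + 170 + 140 + 230 + 170 + 140 + 220 + 190 + 220 + 190 = $2270.

$2270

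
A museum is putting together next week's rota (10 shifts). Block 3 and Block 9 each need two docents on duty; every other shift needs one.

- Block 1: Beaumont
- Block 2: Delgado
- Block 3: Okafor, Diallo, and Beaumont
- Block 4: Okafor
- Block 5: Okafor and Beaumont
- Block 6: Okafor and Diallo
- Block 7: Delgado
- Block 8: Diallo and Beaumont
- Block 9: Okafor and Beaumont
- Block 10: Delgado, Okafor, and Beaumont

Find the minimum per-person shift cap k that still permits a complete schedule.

With 4 docents and 12 worker-slots to fill, someone must work at least ⌈12/4⌉ = 3 shifts, so k ≥ 3.
k = 3 works: Block 1→Beaumont, Block 2→Delgado, Block 3→Diallo+Beaumont, Block 4→Okafor, Block 5→Okafor, Block 6→Diallo, Block 7→Delgado, Block 8→Diallo, Block 9→Okafor+Beaumont, Block 10→Delgado.
Loads: Delgado 3, Okafor 3, Diallo 3, Beaumont 3 — all ≤ 3.

3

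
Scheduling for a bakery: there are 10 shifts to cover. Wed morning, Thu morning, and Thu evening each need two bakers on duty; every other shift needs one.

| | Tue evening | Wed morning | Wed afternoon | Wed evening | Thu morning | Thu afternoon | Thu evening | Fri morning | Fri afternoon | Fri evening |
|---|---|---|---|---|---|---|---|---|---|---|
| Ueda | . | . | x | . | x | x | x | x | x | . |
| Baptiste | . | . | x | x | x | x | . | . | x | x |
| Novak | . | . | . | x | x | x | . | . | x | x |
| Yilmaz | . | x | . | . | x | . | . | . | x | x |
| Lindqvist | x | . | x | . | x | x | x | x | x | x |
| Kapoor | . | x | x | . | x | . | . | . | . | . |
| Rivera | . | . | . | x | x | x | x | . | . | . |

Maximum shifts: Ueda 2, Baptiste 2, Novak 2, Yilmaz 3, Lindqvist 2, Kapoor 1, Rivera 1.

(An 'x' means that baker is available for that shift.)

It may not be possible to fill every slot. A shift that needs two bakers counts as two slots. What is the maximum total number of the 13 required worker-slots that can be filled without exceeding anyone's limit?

13

Total capacity across all bakers is 2+2+2+3+2+1+1 = 13, and 13 slots are needed, so at most 13 can be filled.
An assignment achieving 13: Tue evening→Lindqvist, Wed morning→Yilmaz+Kapoor, Wed afternoon→Baptiste, Wed evening→Baptiste, Thu morning→Yilmaz+Rivera, Thu afternoon→Novak, Thu evening→Ueda+Lindqvist, Fri morning→Ueda, Fri afternoon→Yilmaz, Fri evening→Novak.
Loads: Ueda 2/2, Baptiste 2/2, Novak 2/2, Yilmaz 3/3, Lindqvist 2/2, Kapoor 1/1, Rivera 1/1.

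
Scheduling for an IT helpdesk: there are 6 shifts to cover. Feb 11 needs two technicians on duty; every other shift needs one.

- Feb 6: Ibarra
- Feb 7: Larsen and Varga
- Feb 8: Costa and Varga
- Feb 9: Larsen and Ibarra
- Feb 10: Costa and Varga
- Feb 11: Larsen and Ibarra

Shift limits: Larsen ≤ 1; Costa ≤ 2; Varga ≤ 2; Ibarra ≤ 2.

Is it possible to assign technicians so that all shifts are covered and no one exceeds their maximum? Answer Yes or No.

No

Total capacity is 7 and 7 slots are needed, so capacity alone doesn't rule it out.
Shifts {Feb 6, Feb 9, Feb 11} need 4 worker-slots in total, but the technicians available for any of those shifts (Larsen and Ibarra) can supply at most 3 among them. So no valid schedule exists.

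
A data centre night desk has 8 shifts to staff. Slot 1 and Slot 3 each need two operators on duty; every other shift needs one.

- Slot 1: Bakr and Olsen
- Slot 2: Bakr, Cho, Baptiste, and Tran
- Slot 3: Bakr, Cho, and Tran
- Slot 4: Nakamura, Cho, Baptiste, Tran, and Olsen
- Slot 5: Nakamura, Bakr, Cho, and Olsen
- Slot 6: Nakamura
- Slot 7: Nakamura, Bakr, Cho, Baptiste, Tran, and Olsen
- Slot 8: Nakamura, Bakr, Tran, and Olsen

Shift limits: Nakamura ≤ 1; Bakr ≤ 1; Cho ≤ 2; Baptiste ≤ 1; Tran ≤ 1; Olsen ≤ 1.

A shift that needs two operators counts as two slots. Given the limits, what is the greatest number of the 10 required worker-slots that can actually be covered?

7

Total capacity across all operators is 1+1+2+1+1+1 = 7, and 10 slots are needed, so at most 7 can be filled.
An assignment achieving 7: Slot 1→Bakr+Olsen, Slot 2→Cho, Slot 3→Cho+Tran, Slot 4→Baptiste, Slot 6→Nakamura.
Loads: Nakamura 1/1, Bakr 1/1, Cho 2/2, Baptiste 1/1, Tran 1/1, Olsen 1/1.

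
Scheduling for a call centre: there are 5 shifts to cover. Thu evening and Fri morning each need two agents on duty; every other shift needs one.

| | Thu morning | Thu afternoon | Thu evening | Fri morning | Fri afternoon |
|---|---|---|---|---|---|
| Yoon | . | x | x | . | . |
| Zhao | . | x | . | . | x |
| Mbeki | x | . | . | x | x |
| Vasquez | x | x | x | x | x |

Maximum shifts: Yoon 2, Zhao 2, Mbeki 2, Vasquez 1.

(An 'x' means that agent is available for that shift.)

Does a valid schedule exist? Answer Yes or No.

Total capacity is 7 and 7 slots are needed, so capacity alone doesn't rule it out.
Shifts {Thu evening, Fri morning} need 4 worker-slots in total, but the agents available for any of those shifts (Yoon, Mbeki, and Vasquez) can supply at most 3 among them. So no valid schedule exists.

No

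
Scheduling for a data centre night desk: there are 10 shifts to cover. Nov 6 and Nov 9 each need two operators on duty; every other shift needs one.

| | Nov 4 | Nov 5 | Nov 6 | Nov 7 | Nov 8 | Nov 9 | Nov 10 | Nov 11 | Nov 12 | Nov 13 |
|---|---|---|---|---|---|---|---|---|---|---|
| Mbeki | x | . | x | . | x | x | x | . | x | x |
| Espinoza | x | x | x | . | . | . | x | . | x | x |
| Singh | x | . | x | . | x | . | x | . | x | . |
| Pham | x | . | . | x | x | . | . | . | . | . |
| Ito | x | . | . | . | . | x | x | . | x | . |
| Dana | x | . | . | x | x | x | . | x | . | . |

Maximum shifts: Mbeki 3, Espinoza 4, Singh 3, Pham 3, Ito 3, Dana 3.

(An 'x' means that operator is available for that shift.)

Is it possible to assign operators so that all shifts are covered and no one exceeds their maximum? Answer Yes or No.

Yes

Nov 5 can only be covered by Espinoza, so that assignment is forced.
Nov 11 can only be covered by Dana, so that assignment is forced.
One valid schedule: Nov 4→Singh, Nov 5→Espinoza, Nov 6→Mbeki+Espinoza, Nov 7→Pham, Nov 8→Singh, Nov 9→Mbeki+Ito, Nov 10→Espinoza, Nov 11→Dana, Nov 12→Espinoza, Nov 13→Mbeki.
Loads: Mbeki 3/3, Espinoza 4/4, Singh 2/3, Pham 1/3, Ito 1/3, Dana 1/3 — all within limits.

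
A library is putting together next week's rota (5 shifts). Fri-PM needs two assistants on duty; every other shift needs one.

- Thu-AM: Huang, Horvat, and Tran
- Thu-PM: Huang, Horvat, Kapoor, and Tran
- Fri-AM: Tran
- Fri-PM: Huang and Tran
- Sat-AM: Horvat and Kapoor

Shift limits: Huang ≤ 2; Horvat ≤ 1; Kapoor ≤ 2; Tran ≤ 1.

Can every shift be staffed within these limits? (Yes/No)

Total capacity is 6 and 6 slots are needed, so capacity alone doesn't rule it out.
Shifts {Fri-AM, Fri-PM} need 3 worker-slots in total, but the assistants available for any of those shifts (Huang and Tran) can supply at most 2 among them. So no valid schedule exists.

No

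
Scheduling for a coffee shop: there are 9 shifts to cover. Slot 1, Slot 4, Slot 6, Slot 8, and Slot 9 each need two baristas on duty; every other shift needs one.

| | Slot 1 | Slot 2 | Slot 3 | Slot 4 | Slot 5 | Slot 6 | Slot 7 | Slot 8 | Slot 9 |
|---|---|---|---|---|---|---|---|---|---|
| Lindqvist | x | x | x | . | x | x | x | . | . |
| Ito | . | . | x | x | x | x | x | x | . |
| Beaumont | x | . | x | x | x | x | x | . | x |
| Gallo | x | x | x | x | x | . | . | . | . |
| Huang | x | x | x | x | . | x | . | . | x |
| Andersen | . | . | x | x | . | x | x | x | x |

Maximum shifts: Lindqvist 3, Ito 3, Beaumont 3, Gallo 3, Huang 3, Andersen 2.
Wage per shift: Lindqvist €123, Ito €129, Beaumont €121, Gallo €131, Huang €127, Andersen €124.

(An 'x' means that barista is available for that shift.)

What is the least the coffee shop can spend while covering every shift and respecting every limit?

Slot 8 can only be covered by Ito and Andersen, so that assignment is forced.
Picking the cheapest available barista for each shift independently would cost €1717, but that ignores the shift limits.
An optimal schedule: Slot 1→Lindqvist+Huang, Slot 2→Lindqvist, Slot 3→Lindqvist, Slot 4→Huang+Ito, Slot 5→Beaumont, Slot 6→Huang+Ito, Slot 7→Beaumont, Slot 8→Andersen+Ito, Slot 9→Beaumont+Andersen.
Total: 123 + 127 + 123 + 123 + 127 + 129 + 121 + 127 + 129 + 121 + 124 + 129 + 121 + 124 = €1748.

€1748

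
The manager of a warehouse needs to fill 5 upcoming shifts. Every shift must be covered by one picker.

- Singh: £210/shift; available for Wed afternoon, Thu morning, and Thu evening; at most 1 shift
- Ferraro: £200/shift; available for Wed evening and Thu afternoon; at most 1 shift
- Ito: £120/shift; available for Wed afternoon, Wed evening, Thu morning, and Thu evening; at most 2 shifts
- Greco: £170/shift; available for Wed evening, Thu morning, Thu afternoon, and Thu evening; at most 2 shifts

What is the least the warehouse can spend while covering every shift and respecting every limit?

Picking the cheapest available picker for each shift independently would cost £650, but that ignores the shift limits.
An optimal schedule: Wed afternoon→Ito, Wed evening→Ferraro, Thu morning→Ito, Thu afternoon→Greco, Thu evening→Greco.
Total: 120 + 200 + 120 + 170 + 170 = £780.

£780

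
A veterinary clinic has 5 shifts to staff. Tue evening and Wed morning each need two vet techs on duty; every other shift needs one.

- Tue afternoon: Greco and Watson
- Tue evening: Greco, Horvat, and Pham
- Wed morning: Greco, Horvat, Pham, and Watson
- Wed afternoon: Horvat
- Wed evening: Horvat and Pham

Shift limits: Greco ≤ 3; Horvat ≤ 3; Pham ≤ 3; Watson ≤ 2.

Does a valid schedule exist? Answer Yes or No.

Yes

Wed afternoon can only be covered by Horvat, so that assignment is forced.
One valid schedule: Tue afternoon→Greco, Tue evening→Greco+Horvat, Wed morning→Greco+Pham, Wed afternoon→Horvat, Wed evening→Horvat.
Loads: Greco 3/3, Horvat 3/3, Pham 1/3, Watson 0/2 — all within limits.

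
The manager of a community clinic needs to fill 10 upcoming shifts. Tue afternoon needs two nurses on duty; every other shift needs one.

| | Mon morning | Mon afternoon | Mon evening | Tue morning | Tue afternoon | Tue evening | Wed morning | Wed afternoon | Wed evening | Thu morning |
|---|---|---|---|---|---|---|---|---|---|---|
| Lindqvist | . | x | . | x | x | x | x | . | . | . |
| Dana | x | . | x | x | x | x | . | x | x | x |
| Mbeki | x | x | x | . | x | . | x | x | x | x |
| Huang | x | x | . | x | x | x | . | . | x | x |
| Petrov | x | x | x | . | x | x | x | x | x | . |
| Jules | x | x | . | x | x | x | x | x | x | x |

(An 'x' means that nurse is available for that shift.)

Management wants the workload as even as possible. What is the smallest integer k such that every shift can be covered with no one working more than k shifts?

With 6 nurses and 11 worker-slots to fill, someone must work at least ⌈11/6⌉ = 2 shifts, so k ≥ 2.
k = 2 works: Mon morning→Mbeki, Mon afternoon→Huang, Mon evening→Dana, Tue morning→Lindqvist, Tue afternoon→Petrov+Jules, Tue evening→Huang, Wed morning→Lindqvist, Wed afternoon→Dana, Wed evening→Petrov, Thu morning→Mbeki.
Loads: Lindqvist 2, Dana 2, Mbeki 2, Huang 2, Petrov 2, Jules 1 — all ≤ 2.

2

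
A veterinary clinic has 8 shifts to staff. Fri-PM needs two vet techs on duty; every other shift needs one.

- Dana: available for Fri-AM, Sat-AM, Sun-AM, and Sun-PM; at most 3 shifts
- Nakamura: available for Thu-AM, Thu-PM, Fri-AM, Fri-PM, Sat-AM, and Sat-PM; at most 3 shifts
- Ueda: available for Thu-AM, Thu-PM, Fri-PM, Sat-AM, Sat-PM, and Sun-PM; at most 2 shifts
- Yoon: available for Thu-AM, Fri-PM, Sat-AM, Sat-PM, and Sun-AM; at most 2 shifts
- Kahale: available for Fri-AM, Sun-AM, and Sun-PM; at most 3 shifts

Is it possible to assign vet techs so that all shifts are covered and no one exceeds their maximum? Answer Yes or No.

Yes

One valid schedule: Thu-AM→Nakamura, Thu-PM→Nakamura, Fri-AM→Dana, Fri-PM→Nakamura+Ueda, Sat-AM→Yoon, Sat-PM→Ueda, Sun-AM→Dana, Sun-PM→Dana.
Loads: Dana 3/3, Nakamura 3/3, Ueda 2/2, Yoon 1/2, Kahale 0/3 — all within limits.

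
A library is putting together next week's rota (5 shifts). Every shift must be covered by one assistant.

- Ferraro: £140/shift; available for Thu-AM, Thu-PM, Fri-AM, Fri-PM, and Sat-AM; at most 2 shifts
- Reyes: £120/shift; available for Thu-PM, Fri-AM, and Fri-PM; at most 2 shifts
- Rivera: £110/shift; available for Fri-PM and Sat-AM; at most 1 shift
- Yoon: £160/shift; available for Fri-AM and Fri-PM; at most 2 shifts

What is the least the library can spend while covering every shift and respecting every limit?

Thu-AM can only be covered by Ferraro, so that assignment is forced.
Picking the cheapest available assistant for each shift independently would cost £600, but that ignores the shift limits.
An optimal schedule: Thu-AM→Ferraro, Thu-PM→Ferraro, Fri-AM→Reyes, Fri-PM→Reyes, Sat-AM→Rivera.
Total: 140 + 140 + 120 + 120 + 110 = £630.

£630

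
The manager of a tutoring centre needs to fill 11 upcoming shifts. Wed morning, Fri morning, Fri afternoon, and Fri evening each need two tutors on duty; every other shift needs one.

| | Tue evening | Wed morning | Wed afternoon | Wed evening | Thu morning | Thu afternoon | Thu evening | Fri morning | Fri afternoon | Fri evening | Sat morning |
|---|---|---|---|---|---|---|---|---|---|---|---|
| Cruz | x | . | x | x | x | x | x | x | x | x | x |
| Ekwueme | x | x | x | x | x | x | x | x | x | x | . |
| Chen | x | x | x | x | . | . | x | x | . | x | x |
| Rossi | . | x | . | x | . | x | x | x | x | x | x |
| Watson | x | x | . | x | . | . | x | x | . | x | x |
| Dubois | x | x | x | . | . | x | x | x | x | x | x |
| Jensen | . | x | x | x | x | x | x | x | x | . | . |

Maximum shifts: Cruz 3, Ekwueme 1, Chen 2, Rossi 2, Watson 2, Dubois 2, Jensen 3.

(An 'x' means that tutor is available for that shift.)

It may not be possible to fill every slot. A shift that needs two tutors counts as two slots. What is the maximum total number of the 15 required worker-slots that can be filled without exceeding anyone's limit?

Total capacity across all tutors is 3+1+2+2+2+2+3 = 15, and 15 slots are needed, so at most 15 can be filled.
An assignment achieving 15: Tue evening→Cruz, Wed morning→Chen+Rossi, Wed afternoon→Cruz, Wed evening→Jensen, Thu morning→Cruz, Thu afternoon→Ekwueme, Thu evening→Jensen, Fri morning→Watson+Jensen, Fri afternoon→Rossi+Dubois, Fri evening→Watson+Dubois, Sat morning→Chen.
Loads: Cruz 3/3, Ekwueme 1/1, Chen 2/2, Rossi 2/2, Watson 2/2, Dubois 2/2, Jensen 3/3.

15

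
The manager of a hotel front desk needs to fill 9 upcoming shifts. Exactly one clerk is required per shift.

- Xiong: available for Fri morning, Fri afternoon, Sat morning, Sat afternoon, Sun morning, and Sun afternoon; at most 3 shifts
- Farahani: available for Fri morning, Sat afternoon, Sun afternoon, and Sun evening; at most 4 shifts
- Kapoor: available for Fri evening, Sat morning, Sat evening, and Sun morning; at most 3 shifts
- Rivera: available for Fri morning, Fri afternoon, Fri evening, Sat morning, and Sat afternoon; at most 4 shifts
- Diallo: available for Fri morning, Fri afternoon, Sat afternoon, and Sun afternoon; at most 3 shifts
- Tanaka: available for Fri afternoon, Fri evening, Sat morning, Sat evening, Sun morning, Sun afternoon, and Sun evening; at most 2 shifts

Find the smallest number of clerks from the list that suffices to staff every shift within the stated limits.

3

9 slots to fill and no one can take more than 4, so at least ⌈9/4⌉ = 3 clerks are needed.
Xiong, Farahani, and Kapoor alone can cover everything: Fri morning→Xiong, Fri afternoon→Xiong, Fri evening→Kapoor, Sat morning→Xiong, Sat afternoon→Farahani, Sat evening→Kapoor, Sun morning→Kapoor, Sun afternoon→Farahani, Sun evening→Farahani.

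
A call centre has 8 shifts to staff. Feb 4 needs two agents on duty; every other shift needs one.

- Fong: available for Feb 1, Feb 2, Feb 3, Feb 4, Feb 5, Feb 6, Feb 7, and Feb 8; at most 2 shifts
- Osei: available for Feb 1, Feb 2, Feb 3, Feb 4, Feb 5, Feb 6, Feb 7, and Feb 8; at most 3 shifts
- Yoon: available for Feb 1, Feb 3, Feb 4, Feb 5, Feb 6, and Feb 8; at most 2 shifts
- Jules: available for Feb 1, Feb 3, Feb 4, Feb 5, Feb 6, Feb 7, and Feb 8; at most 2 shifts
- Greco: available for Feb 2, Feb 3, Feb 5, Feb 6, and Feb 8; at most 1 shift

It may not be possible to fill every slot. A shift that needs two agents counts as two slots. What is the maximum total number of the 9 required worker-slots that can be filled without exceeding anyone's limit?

Total capacity across all agents is 2+3+2+2+1 = 10, and 9 slots are needed, so at most 9 can be filled.
An assignment achieving 9: Feb 1→Osei, Feb 2→Fong, Feb 3→Osei, Feb 4→Osei+Yoon, Feb 5→Yoon, Feb 6→Jules, Feb 7→Fong, Feb 8→Jules.
Loads: Fong 2/2, Osei 3/3, Yoon 2/2, Jules 2/2, Greco 0/1.

9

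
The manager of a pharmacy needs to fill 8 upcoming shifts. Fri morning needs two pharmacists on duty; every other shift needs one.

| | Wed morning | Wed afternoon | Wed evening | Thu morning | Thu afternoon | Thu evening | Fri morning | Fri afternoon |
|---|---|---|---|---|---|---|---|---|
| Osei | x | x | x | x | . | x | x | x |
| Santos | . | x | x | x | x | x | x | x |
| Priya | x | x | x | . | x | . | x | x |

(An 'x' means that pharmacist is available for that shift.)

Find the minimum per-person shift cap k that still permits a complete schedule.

3

With 3 pharmacists and 9 worker-slots to fill, someone must work at least ⌈9/3⌉ = 3 shifts, so k ≥ 3.
k = 3 works: Wed morning→Osei, Wed afternoon→Santos, Wed evening→Priya, Thu morning→Osei, Thu afternoon→Santos, Thu evening→Osei, Fri morning→Santos+Priya, Fri afternoon→Priya.
Loads: Osei 3, Santos 3, Priya 3 — all ≤ 3.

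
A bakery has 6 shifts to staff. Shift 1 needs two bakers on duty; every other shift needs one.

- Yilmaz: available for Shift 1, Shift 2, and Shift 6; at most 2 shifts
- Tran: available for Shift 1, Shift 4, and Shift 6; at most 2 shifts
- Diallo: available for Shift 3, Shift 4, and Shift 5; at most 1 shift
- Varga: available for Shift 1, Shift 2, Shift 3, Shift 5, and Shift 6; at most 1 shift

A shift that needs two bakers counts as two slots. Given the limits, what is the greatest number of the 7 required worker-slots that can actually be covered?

6

Total capacity across all bakers is 2+2+1+1 = 6, and 7 slots are needed, so at most 6 can be filled.
An assignment achieving 6: Shift 1→Yilmaz+Tran, Shift 2→Yilmaz, Shift 3→Diallo, Shift 4→Tran, Shift 5→Varga.
Loads: Yilmaz 2/2, Tran 2/2, Diallo 1/1, Varga 1/1.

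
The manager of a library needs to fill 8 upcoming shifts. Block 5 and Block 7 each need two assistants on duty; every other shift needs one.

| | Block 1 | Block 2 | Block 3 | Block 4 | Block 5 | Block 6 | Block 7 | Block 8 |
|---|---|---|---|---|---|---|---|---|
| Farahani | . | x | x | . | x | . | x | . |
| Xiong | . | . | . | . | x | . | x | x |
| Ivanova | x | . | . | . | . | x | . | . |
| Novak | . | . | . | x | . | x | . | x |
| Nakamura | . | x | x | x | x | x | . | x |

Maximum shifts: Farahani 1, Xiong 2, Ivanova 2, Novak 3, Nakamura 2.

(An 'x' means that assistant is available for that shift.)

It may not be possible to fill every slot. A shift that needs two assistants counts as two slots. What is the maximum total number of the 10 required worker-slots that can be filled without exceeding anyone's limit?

9

Total capacity across all assistants is 1+2+2+3+2 = 10, and 10 slots are needed, so at most 10 can be filled.
Shifts {Block 2, Block 3, Block 5, Block 7} need 6 slots but only Farahani, Xiong, and Nakamura are available for them, supplying at most 5 — so at least 1 slot must go unfilled.
An assignment achieving 9: Block 1→Ivanova, Block 2→Farahani, Block 3→Nakamura, Block 4→Novak, Block 5→Xiong+Nakamura, Block 6→Ivanova, Block 7→Xiong, Block 8→Novak.
Loads: Farahani 1/1, Xiong 2/2, Ivanova 2/2, Novak 2/3, Nakamura 2/2.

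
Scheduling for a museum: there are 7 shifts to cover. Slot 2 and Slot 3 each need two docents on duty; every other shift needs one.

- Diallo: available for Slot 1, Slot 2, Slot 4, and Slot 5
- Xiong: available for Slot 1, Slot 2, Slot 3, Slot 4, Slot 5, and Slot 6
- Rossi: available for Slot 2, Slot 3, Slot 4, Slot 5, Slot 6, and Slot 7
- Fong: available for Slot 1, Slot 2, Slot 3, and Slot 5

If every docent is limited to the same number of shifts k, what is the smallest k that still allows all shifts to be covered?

3

With 4 docents and 9 worker-slots to fill, someone must work at least ⌈9/4⌉ = 3 shifts, so k ≥ 3.
k = 3 works: Slot 1→Diallo, Slot 2→Xiong+Rossi, Slot 3→Xiong+Rossi, Slot 4→Diallo, Slot 5→Diallo, Slot 6→Xiong, Slot 7→Rossi.
Loads: Diallo 3, Xiong 3, Rossi 3, Fong 0 — all ≤ 3.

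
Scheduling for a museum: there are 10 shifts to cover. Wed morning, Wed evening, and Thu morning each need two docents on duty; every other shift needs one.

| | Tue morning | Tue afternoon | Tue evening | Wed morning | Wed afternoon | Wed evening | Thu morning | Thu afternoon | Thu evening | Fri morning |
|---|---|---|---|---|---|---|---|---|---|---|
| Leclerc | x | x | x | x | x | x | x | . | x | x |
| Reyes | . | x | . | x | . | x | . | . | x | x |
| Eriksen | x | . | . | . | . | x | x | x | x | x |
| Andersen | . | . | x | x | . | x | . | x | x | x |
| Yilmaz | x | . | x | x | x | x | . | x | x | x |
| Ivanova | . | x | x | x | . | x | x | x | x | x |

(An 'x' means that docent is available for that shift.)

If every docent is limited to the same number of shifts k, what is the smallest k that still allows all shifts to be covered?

3

With 6 docents and 13 worker-slots to fill, someone must work at least ⌈13/6⌉ = 3 shifts, so k ≥ 3.
k = 3 works: Tue morning→Leclerc, Tue afternoon→Leclerc, Tue evening→Andersen, Wed morning→Reyes+Andersen, Wed afternoon→Leclerc, Wed evening→Eriksen+Andersen, Thu morning→Eriksen+Ivanova, Thu afternoon→Eriksen, Thu evening→Reyes, Fri morning→Reyes.
Loads: Leclerc 3, Reyes 3, Eriksen 3, Andersen 3, Yilmaz 0, Ivanova 1 — all ≤ 3.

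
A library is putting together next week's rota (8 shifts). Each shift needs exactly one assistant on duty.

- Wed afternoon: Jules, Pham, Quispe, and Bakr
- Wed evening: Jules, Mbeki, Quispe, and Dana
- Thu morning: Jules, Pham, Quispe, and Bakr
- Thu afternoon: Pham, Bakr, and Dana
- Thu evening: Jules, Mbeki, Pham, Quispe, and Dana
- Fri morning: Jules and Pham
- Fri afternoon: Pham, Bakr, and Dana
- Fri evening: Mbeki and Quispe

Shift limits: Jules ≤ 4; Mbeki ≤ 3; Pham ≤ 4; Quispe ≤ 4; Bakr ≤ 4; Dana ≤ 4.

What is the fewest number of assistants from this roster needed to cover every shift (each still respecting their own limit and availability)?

2

8 slots to fill and no one can take more than 4, so at least ⌈8/4⌉ = 2 assistants are needed.
Pham and Quispe alone can cover everything: Wed afternoon→Pham, Wed evening→Quispe, Thu morning→Quispe, Thu afternoon→Pham, Thu evening→Quispe, Fri morning→Pham, Fri afternoon→Pham, Fri evening→Quispe.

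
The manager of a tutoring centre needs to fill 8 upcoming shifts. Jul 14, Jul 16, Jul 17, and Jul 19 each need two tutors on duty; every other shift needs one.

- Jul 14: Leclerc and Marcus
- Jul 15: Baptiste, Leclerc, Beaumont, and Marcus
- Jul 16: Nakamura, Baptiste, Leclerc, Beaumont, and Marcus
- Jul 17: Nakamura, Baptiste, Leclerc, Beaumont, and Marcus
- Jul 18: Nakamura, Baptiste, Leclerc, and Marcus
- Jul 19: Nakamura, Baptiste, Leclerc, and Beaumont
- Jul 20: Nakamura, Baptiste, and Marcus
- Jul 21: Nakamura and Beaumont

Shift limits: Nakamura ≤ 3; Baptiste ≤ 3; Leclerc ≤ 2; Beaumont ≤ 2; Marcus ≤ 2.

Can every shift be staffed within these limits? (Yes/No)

Jul 14 can only be covered by Leclerc and Marcus, so that assignment is forced.
One valid schedule: Jul 14→Leclerc+Marcus, Jul 15→Baptiste, Jul 16→Baptiste+Beaumont, Jul 17→Beaumont+Marcus, Jul 18→Nakamura, Jul 19→Baptiste+Leclerc, Jul 20→Nakamura, Jul 21→Nakamura.
Loads: Nakamura 3/3, Baptiste 3/3, Leclerc 2/2, Beaumont 2/2, Marcus 2/2 — all within limits.

Yes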